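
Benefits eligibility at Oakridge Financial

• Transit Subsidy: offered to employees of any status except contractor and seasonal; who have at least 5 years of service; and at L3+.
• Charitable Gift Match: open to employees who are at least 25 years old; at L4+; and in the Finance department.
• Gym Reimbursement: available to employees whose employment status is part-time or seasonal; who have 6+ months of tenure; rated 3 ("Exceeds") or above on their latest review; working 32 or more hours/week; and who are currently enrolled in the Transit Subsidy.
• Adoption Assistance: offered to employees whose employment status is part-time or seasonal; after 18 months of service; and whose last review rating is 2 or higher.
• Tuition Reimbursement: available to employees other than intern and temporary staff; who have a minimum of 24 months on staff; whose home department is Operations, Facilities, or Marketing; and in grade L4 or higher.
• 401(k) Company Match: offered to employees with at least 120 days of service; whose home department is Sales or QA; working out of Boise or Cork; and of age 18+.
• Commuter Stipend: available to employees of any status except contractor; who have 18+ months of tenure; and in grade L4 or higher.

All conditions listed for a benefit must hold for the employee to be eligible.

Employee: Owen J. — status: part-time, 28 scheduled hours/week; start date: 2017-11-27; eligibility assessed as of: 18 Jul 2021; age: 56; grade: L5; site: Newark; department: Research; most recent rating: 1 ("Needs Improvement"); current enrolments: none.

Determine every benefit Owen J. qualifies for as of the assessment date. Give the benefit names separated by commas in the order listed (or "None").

Service from 2017-11-27 to 18 Jul 2021: 1329 days.
Transit Subsidy — status part-time ✓ (not excluded); service 1329 days < 5 years (≈1825 days) ✗ → not eligible.
Charitable Gift Match — age 56 ≥ 25 ✓; grade L5 ≥ L4 ✓; dept Research ✗ → not eligible.
Gym Reimbursement — status part-time ✓; service 1329 days ≥ 6 months (≈180 days) ✓; rating 1 < 3 ✗ → not eligible.
Adoption Assistance — status part-time ✓; service 1329 days ≥ 18 months (≈540 days) ✓; rating 1 < 2 ✗ → not eligible.
Tuition Reimbursement — status part-time ✓ (not excluded); service 1329 days ≥ 24 months (≈720 days) ✓; dept Research ✗ → not eligible.
401(k) Company Match — service 1329 days ≥ 120 days ✓; dept Research ✗ → not eligible.
Commuter Stipend — status part-time ✓ (not excluded); service 1329 days ≥ 18 months (≈540 days) ✓; grade L5 ≥ L4 ✓ → eligible.

Commuter Stipend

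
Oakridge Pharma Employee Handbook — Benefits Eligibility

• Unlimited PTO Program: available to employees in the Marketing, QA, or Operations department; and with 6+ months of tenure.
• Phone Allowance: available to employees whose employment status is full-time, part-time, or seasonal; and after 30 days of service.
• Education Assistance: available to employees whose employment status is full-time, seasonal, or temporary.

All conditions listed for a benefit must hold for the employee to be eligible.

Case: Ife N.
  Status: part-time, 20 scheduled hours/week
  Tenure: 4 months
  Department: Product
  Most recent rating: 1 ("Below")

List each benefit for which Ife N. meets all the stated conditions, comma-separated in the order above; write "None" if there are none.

Unlimited PTO Program — dept Product ✗ → not eligible.
Phone Allowance — status part-time ✓; service 4 months ≥ 30 days ✓ → eligible.
Education Assistance — status part-time ✗ (requires full-time, seasonal, or temporary) → not eligible.

Phone Allowance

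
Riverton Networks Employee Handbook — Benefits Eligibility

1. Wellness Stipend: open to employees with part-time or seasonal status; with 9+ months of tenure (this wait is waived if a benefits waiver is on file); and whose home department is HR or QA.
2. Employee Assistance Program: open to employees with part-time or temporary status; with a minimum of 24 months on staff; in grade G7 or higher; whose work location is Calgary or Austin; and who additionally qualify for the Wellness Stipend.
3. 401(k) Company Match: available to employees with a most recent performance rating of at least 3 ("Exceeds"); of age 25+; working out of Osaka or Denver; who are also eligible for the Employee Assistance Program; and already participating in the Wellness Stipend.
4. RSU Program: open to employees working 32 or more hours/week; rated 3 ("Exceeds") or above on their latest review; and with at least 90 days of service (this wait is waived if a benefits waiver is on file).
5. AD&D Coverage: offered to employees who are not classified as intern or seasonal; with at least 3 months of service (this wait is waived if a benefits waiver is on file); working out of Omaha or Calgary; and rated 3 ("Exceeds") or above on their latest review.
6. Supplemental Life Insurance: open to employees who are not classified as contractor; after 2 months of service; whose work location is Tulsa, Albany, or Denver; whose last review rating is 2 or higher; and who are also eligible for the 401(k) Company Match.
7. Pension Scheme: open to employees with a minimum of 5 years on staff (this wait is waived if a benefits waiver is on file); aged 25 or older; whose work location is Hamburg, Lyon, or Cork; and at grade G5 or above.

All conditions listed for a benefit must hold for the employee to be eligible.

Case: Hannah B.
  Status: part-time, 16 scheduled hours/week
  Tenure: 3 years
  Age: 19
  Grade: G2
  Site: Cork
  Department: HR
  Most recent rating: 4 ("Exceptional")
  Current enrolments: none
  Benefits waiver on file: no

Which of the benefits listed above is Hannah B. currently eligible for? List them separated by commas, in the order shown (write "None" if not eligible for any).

Wellness Stipend

Wellness Stipend — status part-time ✓; no waiver, service 3 years ≥ 9 months (≈270 days) ✓; dept HR ✓ → eligible.
Employee Assistance Program — status part-time ✓; service 3 years ≥ 24 months (≈720 days) ✓; grade G2 < G7 ✗ → not eligible.
401(k) Company Match — rating 4 ≥ 3 ✓; age 19 < 25 ✗ → not eligible.
RSU Program — 16 hrs/wk < 32 ✗ → not eligible.
AD&D Coverage — status part-time ✓ (not excluded); no waiver, service 3 years ≥ 3 months (≈90 days) ✓; site Cork ✗ (not Omaha or Calgary) → not eligible.
Supplemental Life Insurance — status part-time ✓ (not excluded); service 3 years ≥ 2 months (≈60 days) ✓; site Cork ✗ (not Tulsa, Albany, or Denver) → not eligible.
Pension Scheme — no waiver, service 3 years < 5 years ✗ → not eligible.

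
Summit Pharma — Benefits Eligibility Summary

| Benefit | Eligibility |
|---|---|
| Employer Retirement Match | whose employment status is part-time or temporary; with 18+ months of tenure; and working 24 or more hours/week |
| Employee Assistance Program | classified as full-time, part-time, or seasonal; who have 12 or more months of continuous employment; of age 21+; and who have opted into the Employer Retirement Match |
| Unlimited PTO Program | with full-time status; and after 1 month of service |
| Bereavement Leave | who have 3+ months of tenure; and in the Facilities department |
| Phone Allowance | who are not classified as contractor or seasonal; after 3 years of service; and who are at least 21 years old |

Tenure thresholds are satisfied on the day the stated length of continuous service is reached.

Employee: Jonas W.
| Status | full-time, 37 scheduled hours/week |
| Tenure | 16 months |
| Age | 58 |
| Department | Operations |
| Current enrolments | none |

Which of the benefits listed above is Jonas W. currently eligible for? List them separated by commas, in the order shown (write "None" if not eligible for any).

Unlimited PTO Program

Employer Retirement Match — status full-time ✗ (requires part-time or temporary) → not eligible.
Employee Assistance Program — status full-time ✓; service 16 months ≥ 12 months ✓; age 58 ≥ 21 ✓; not enrolled in Employer Retirement Match ✗ → not eligible.
Unlimited PTO Program — status full-time ✓; service 16 months ≥ 1 month ✓ → eligible.
Bereavement Leave — service 16 months ≥ 3 months ✓; dept Operations ✗ → not eligible.
Phone Allowance — status full-time ✓ (not excluded); service 16 months < 3 years (≈1095 days) ✗ → not eligible.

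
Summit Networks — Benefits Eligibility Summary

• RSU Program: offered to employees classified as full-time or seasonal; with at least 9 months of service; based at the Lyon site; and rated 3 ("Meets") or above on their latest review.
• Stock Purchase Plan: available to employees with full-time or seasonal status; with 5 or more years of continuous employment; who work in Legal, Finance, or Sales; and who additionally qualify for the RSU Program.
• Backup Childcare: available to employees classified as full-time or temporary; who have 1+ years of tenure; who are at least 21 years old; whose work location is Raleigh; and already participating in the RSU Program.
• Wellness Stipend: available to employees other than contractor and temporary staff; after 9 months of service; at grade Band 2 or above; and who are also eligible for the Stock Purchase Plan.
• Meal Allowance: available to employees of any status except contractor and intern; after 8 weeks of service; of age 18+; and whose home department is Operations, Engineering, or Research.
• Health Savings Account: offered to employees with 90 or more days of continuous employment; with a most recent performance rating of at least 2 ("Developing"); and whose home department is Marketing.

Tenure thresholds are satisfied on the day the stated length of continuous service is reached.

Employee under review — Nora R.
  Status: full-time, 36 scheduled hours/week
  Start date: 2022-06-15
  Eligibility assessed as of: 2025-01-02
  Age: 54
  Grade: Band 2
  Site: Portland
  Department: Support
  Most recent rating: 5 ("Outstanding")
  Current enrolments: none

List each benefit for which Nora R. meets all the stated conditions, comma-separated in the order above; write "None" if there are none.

Service from 2022-06-15 to 2025-01-02: 932 days.
RSU Program — status full-time ✓; service 932 days ≥ 9 months (≈270 days) ✓; site Portland ✗ (not Lyon) → not eligible.
Stock Purchase Plan — status full-time ✓; service 932 days < 5 years (≈1825 days) ✗ → not eligible.
Backup Childcare — status full-time ✓; service 932 days ≥ 1 year (≈365 days) ✓; age 54 ≥ 21 ✓; site Portland ✗ (not Raleigh) → not eligible.
Wellness Stipend — status full-time ✓ (not excluded); service 932 days ≥ 9 months (≈270 days) ✓; grade Band 2 ≥ Band 2 ✓; not eligible for Stock Purchase Plan ✗ → not eligible.
Meal Allowance — status full-time ✓ (not excluded); service 932 days ≥ 8 weeks (≈56 days) ✓; age 54 ≥ 18 ✓; dept Support ✗ → not eligible.
Health Savings Account — service 932 days ≥ 90 days ✓; rating 5 ≥ 2 ✓; dept Support ✗ → not eligible.

None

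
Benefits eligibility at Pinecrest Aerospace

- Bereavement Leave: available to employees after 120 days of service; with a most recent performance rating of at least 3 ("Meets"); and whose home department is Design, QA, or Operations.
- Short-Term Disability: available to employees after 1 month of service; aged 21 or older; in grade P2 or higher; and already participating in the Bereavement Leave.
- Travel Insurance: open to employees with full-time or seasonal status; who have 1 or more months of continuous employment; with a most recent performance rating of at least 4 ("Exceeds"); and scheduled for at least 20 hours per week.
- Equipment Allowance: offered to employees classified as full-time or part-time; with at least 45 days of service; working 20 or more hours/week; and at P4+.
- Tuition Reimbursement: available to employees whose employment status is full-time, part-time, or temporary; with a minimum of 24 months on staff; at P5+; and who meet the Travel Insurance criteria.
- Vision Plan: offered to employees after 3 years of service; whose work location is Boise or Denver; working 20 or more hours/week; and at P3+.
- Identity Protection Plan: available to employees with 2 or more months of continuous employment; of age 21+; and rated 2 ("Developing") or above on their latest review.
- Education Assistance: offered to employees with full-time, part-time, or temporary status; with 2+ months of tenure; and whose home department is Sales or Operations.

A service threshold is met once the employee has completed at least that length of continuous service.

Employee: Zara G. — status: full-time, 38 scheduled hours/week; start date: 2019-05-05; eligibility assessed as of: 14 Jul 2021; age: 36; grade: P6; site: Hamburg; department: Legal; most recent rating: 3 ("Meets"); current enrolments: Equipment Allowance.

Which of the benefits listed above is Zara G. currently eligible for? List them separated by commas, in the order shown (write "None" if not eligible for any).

Service from 2019-05-05 to 14 Jul 2021: 801 days.
Bereavement Leave — service 801 days ≥ 120 days ✓; rating 3 ≥ 3 ✓; dept Legal ✗ → not eligible.
Short-Term Disability — service 801 days ≥ 1 month (≈30 days) ✓; age 36 ≥ 21 ✓; grade P6 ≥ P2 ✓; not enrolled in Bereavement Leave ✗ → not eligible.
Travel Insurance — status full-time ✓; service 801 days ≥ 1 month (≈30 days) ✓; rating 3 < 4 ✗ → not eligible.
Equipment Allowance — status full-time ✓; service 801 days ≥ 45 days ✓; 38 hrs/wk ≥ 20 ✓; grade P6 ≥ P4 ✓ → eligible.
Tuition Reimbursement — status full-time ✓; service 801 days ≥ 24 months (≈720 days) ✓; grade P6 ≥ P5 ✓; not eligible for Travel Insurance ✗ → not eligible.
Vision Plan — service 801 days < 3 years (≈1095 days) ✗ → not eligible.
Identity Protection Plan — service 801 days ≥ 2 months (≈60 days) ✓; age 36 ≥ 21 ✓; rating 3 ≥ 2 ✓ → eligible.
Education Assistance — status full-time ✓; service 801 days ≥ 2 months (≈60 days) ✓; dept Legal ✗ → not eligible.

Equipment Allowance, Identity Protection Plan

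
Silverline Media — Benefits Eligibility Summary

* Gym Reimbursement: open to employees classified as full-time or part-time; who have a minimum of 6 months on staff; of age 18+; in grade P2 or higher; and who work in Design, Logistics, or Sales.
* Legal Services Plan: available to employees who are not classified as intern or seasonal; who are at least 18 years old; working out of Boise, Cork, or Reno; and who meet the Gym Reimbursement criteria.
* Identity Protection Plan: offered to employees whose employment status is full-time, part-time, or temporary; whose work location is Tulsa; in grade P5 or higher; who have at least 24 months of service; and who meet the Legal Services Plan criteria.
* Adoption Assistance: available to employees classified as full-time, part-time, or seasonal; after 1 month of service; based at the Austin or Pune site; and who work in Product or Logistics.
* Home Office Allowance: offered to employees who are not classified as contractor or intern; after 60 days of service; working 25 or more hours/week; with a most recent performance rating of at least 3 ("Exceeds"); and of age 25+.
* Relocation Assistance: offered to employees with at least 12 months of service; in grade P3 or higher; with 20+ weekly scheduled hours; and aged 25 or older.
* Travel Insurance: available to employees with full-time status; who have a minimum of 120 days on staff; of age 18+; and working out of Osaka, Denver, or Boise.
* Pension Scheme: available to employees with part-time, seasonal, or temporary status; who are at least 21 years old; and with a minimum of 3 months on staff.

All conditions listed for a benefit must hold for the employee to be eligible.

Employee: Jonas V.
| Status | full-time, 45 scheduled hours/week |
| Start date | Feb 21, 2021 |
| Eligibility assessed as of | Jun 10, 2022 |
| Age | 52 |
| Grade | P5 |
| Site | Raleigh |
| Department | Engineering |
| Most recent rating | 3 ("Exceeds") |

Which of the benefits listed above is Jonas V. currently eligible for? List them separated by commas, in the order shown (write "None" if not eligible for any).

Service from Feb 21, 2021 to Jun 10, 2022: 474 days.
Gym Reimbursement — status full-time ✓; service 474 days ≥ 6 months (≈180 days) ✓; age 52 ≥ 18 ✓; grade P5 ≥ P2 ✓; dept Engineering ✗ → not eligible.
Legal Services Plan — status full-time ✓ (not excluded); age 52 ≥ 18 ✓; site Raleigh ✗ (not Boise, Cork, or Reno) → not eligible.
Identity Protection Plan — status full-time ✓; site Raleigh ✗ (not Tulsa) → not eligible.
Adoption Assistance — status full-time ✓; service 474 days ≥ 1 month (≈30 days) ✓; site Raleigh ✗ (not Austin or Pune) → not eligible.
Home Office Allowance — status full-time ✓ (not excluded); service 474 days ≥ 60 days ✓; 45 hrs/wk ≥ 25 ✓; rating 3 ≥ 3 ✓; age 52 ≥ 25 ✓ → eligible.
Relocation Assistance — service 474 days ≥ 12 months (≈360 days) ✓; grade P5 ≥ P3 ✓; 45 hrs/wk ≥ 20 ✓; age 52 ≥ 25 ✓ → eligible.
Travel Insurance — status full-time ✓; service 474 days ≥ 120 days ✓; age 52 ≥ 18 ✓; site Raleigh ✗ (not Osaka, Denver, or Boise) → not eligible.
Pension Scheme — status full-time ✗ (requires part-time, seasonal, or temporary) → not eligible.

Home Office Allowance, Relocation Assistance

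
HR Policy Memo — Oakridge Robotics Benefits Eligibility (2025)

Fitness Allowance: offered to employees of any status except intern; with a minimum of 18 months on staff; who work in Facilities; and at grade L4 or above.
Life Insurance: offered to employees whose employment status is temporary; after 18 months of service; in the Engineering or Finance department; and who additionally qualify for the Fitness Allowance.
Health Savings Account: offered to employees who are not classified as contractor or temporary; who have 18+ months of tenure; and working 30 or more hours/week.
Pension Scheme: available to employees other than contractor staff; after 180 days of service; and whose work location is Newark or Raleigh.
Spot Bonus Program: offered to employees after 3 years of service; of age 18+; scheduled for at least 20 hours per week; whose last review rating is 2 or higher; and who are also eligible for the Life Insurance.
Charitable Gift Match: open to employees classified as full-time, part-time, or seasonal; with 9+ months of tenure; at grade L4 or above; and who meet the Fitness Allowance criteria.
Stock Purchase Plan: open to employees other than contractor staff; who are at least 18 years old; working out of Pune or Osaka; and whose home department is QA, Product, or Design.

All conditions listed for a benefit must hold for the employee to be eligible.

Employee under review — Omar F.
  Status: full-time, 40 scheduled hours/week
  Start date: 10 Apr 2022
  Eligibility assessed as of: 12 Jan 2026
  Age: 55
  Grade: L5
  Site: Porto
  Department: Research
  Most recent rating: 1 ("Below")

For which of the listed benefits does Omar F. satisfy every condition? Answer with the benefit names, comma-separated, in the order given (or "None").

Health Savings Account

Service from 10 Apr 2022 to 12 Jan 2026: 1373 days.
Fitness Allowance — status full-time ✓ (not excluded); service 1373 days ≥ 18 months (≈540 days) ✓; dept Research ✗ → not eligible.
Life Insurance — status full-time ✗ (requires temporary) → not eligible.
Health Savings Account — status full-time ✓ (not excluded); service 1373 days ≥ 18 months (≈540 days) ✓; 40 hrs/wk ≥ 30 ✓ → eligible.
Pension Scheme — status full-time ✓ (not excluded); service 1373 days ≥ 180 days ✓; site Porto ✗ (not Newark or Raleigh) → not eligible.
Spot Bonus Program — service 1373 days ≥ 3 years (≈1095 days) ✓; age 55 ≥ 18 ✓; 40 hrs/wk ≥ 20 ✓; rating 1 < 2 ✗ → not eligible.
Charitable Gift Match — status full-time ✓; service 1373 days ≥ 9 months (≈270 days) ✓; grade L5 ≥ L4 ✓; not eligible for Fitness Allowance ✗ → not eligible.
Stock Purchase Plan — status full-time ✓ (not excluded); age 55 ≥ 18 ✓; site Porto ✗ (not Pune or Osaka) → not eligible.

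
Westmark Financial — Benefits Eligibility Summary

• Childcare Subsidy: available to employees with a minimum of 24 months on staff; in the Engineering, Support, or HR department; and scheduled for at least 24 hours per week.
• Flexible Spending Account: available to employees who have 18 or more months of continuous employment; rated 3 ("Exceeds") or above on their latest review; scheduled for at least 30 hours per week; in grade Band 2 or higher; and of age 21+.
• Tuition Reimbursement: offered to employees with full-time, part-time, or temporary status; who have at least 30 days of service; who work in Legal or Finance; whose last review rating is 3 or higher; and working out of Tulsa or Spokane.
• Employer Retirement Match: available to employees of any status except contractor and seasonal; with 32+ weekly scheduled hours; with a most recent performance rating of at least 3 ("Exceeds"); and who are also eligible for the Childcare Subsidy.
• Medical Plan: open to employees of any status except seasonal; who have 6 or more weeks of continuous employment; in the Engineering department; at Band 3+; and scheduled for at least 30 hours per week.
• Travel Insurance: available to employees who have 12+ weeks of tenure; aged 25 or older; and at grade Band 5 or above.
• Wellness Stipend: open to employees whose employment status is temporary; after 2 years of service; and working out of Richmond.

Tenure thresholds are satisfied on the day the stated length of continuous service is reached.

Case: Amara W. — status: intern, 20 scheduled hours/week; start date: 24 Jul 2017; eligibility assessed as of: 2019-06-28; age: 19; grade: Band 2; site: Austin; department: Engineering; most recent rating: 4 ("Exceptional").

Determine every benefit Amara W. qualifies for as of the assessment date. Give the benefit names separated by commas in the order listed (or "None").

None

Service from 24 Jul 2017 to 2019-06-28: 704 days.
Childcare Subsidy — service 704 days < 24 months (≈720 days) ✗ → not eligible.
Flexible Spending Account — service 704 days ≥ 18 months (≈540 days) ✓; rating 4 ≥ 3 ✓; 20 hrs/wk < 30 ✗ → not eligible.
Tuition Reimbursement — status intern ✗ (requires full-time, part-time, or temporary) → not eligible.
Employer Retirement Match — status intern ✓ (not excluded); 20 hrs/wk < 32 ✗ → not eligible.
Medical Plan — status intern ✓ (not excluded); service 704 days ≥ 6 weeks (≈42 days) ✓; dept Engineering ✓; grade Band 2 < Band 3 ✗ → not eligible.
Travel Insurance — service 704 days ≥ 12 weeks (≈84 days) ✓; age 19 < 25 ✗ → not eligible.
Wellness Stipend — status intern ✗ (requires temporary) → not eligible.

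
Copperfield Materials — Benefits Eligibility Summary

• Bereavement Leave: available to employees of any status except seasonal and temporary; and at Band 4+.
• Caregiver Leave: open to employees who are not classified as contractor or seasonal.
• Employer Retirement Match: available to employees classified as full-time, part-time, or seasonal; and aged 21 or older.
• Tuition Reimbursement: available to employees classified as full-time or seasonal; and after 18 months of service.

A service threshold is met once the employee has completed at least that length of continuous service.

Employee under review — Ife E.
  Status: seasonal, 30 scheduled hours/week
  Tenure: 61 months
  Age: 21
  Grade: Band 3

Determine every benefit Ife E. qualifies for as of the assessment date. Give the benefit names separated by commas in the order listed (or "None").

Employer Retirement Match, Tuition Reimbursement

Bereavement Leave — status seasonal ✗ (excluded) → not eligible.
Caregiver Leave — status seasonal ✗ (excluded) → not eligible.
Employer Retirement Match — status seasonal ✓; age 21 ≥ 21 ✓ → eligible.
Tuition Reimbursement — status seasonal ✓; service 61 months ≥ 18 months ✓ → eligible.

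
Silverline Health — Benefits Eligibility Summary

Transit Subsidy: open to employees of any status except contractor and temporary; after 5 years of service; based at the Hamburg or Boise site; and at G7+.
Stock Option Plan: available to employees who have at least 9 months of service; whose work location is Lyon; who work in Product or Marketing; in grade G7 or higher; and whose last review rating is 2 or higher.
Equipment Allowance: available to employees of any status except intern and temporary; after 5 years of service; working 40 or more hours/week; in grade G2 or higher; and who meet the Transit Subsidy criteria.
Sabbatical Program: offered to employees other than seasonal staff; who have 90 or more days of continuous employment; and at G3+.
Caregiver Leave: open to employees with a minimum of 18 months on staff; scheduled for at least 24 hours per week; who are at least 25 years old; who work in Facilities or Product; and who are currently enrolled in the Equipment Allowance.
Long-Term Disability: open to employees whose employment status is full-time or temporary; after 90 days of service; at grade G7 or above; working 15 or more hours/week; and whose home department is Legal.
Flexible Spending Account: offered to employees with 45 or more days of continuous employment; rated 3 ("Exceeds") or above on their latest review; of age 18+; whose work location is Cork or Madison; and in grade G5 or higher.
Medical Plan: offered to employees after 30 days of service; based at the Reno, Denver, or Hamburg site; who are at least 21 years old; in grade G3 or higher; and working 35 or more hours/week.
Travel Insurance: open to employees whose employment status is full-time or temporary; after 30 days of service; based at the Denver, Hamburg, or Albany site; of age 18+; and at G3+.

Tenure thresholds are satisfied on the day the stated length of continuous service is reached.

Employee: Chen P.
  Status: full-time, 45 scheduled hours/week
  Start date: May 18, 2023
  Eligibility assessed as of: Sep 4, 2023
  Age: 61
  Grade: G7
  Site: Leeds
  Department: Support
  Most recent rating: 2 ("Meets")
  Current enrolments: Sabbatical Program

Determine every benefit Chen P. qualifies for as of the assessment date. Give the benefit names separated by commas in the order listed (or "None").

Sabbatical Program

Service from May 18, 2023 to Sep 4, 2023: 109 days.
Transit Subsidy — status full-time ✓ (not excluded); service 109 days < 5 years (≈1825 days) ✗ → not eligible.
Stock Option Plan — service 109 days < 9 months (≈270 days) ✗ → not eligible.
Equipment Allowance — status full-time ✓ (not excluded); service 109 days < 5 years (≈1825 days) ✗ → not eligible.
Sabbatical Program — status full-time ✓ (not excluded); service 109 days ≥ 90 days ✓; grade G7 ≥ G3 ✓ → eligible.
Caregiver Leave — service 109 days < 18 months (≈540 days) ✗ → not eligible.
Long-Term Disability — status full-time ✓; service 109 days ≥ 90 days ✓; grade G7 ≥ G7 ✓; 45 hrs/wk ≥ 15 ✓; dept Support ✗ → not eligible.
Flexible Spending Account — service 109 days ≥ 45 days ✓; rating 2 < 3 ✗ → not eligible.
Medical Plan — service 109 days ≥ 30 days ✓; site Leeds ✗ (not Reno, Denver, or Hamburg) → not eligible.
Travel Insurance — status full-time ✓; service 109 days ≥ 30 days ✓; site Leeds ✗ (not Denver, Hamburg, or Albany) → not eligible.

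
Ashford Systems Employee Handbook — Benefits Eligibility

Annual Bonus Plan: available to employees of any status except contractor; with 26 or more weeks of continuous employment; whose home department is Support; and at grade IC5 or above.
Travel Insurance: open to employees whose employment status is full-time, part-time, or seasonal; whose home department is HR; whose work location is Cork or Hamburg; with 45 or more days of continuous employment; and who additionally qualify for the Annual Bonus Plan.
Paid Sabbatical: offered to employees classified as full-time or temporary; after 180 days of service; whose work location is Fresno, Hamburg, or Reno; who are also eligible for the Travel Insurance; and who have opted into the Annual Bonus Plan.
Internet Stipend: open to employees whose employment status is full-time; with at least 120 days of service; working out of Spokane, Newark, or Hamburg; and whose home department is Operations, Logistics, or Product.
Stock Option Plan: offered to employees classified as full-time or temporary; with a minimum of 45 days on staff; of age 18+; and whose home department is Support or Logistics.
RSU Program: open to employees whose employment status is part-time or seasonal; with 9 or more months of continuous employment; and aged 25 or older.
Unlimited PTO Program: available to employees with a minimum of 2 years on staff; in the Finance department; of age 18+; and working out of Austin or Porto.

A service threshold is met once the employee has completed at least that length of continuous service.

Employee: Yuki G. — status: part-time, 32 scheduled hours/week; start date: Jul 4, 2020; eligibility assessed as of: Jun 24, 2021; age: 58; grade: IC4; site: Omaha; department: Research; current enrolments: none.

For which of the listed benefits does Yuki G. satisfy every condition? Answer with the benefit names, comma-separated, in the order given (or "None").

RSU Program

Service from Jul 4, 2020 to Jun 24, 2021: 355 days.
Annual Bonus Plan — status part-time ✓ (not excluded); service 355 days ≥ 26 weeks (≈182 days) ✓; dept Research ✗ → not eligible.
Travel Insurance — status part-time ✓; dept Research ✗ → not eligible.
Paid Sabbatical — status part-time ✗ (requires full-time or temporary) → not eligible.
Internet Stipend — status part-time ✗ (requires full-time) → not eligible.
Stock Option Plan — status part-time ✗ (requires full-time or temporary) → not eligible.
RSU Program — status part-time ✓; service 355 days ≥ 9 months (≈270 days) ✓; age 58 ≥ 25 ✓ → eligible.
Unlimited PTO Program — service 355 days < 2 years (≈730 days) ✗ → not eligible.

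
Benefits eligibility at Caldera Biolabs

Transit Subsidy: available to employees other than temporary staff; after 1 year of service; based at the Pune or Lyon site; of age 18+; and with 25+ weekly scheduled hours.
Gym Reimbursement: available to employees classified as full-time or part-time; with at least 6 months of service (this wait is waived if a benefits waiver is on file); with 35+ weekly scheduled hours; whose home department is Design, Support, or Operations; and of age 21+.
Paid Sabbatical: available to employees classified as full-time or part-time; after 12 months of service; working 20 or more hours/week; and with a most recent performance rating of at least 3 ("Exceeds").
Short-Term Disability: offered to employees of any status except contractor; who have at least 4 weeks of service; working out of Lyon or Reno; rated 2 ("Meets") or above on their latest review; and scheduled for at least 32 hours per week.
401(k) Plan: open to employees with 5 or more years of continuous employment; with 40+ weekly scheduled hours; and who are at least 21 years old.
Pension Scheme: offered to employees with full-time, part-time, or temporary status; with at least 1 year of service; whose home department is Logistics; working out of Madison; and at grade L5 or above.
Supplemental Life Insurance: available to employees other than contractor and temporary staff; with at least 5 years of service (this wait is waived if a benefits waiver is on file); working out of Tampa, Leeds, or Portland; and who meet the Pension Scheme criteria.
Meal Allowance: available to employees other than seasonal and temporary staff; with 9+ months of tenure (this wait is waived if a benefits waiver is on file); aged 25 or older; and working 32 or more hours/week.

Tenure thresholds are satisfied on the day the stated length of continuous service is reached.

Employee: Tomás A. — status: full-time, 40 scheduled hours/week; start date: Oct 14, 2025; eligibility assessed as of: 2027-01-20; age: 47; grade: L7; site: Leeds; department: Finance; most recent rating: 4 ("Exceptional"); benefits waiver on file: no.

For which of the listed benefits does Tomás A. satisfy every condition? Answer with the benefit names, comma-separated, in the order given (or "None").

Service from Oct 14, 2025 to 2027-01-20: 463 days.
Transit Subsidy — status full-time ✓ (not excluded); service 463 days ≥ 1 year (≈365 days) ✓; site Leeds ✗ (not Pune or Lyon) → not eligible.
Gym Reimbursement — status full-time ✓; no waiver, service 463 days ≥ 6 months (≈180 days) ✓; 40 hrs/wk ≥ 35 ✓; dept Finance ✗ → not eligible.
Paid Sabbatical — status full-time ✓; service 463 days ≥ 12 months (≈360 days) ✓; 40 hrs/wk ≥ 20 ✓; rating 4 ≥ 3 ✓ → eligible.
Short-Term Disability — status full-time ✓ (not excluded); service 463 days ≥ 4 weeks (≈28 days) ✓; site Leeds ✗ (not Lyon or Reno) → not eligible.
401(k) Plan — service 463 days < 5 years (≈1825 days) ✗ → not eligible.
Pension Scheme — status full-time ✓; service 463 days ≥ 1 year (≈365 days) ✓; dept Finance ✗ → not eligible.
Supplemental Life Insurance — status full-time ✓ (not excluded); no waiver, service 463 days < 5 years (≈1825 days) ✗ → not eligible.
Meal Allowance — status full-time ✓ (not excluded); no waiver, service 463 days ≥ 9 months (≈270 days) ✓; age 47 ≥ 25 ✓; 40 hrs/wk ≥ 32 ✓ → eligible.

Paid Sabbatical, Meal Allowance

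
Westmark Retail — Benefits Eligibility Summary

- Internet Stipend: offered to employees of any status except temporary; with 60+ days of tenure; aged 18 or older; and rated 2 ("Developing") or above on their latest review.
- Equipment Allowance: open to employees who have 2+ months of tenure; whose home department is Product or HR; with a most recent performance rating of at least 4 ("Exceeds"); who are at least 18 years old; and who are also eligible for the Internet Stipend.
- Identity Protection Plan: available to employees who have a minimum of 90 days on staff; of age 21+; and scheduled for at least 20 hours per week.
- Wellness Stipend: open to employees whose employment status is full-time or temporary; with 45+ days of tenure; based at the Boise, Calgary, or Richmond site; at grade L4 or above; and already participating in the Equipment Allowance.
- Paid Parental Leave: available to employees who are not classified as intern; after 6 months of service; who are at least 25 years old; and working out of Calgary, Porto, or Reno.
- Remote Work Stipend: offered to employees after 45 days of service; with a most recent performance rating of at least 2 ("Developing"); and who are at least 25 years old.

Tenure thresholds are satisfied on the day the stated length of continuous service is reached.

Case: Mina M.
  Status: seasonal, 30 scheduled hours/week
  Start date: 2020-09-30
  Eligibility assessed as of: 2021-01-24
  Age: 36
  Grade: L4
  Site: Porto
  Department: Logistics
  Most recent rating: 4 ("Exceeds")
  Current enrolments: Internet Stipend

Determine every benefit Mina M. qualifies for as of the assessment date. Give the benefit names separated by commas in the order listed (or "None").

Service from 2020-09-30 to 2021-01-24: 116 days.
Internet Stipend — status seasonal ✓ (not excluded); service 116 days ≥ 60 days ✓; age 36 ≥ 18 ✓; rating 4 ≥ 2 ✓ → eligible.
Equipment Allowance — service 116 days ≥ 2 months (≈60 days) ✓; dept Logistics ✗ → not eligible.
Identity Protection Plan — service 116 days ≥ 90 days ✓; age 36 ≥ 21 ✓; 30 hrs/wk ≥ 20 ✓ → eligible.
Wellness Stipend — status seasonal ✗ (requires full-time or temporary) → not eligible.
Paid Parental Leave — status seasonal ✓ (not excluded); service 116 days < 6 months (≈180 days) ✗ → not eligible.
Remote Work Stipend — service 116 days ≥ 45 days ✓; rating 4 ≥ 2 ✓; age 36 ≥ 25 ✓ → eligible.

Internet Stipend, Identity Protection Plan, Remote Work Stipend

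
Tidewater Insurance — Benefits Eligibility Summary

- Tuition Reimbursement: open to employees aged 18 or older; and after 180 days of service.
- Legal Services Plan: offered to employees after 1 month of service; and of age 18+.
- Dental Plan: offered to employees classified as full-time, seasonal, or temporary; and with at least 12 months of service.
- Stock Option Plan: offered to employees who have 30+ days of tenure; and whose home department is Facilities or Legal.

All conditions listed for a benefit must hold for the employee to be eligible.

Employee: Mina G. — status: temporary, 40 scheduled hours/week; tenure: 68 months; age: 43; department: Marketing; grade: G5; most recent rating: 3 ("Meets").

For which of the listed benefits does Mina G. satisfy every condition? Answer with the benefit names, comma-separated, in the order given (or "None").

Tuition Reimbursement, Legal Services Plan, Dental Plan

Tuition Reimbursement — age 43 ≥ 18 ✓; service 68 months ≥ 180 days ✓ → eligible.
Legal Services Plan — service 68 months ≥ 1 month ✓; age 43 ≥ 18 ✓ → eligible.
Dental Plan — status temporary ✓; service 68 months ≥ 12 months ✓ → eligible.
Stock Option Plan — service 68 months ≥ 30 days ✓; dept Marketing ✗ → not eligible.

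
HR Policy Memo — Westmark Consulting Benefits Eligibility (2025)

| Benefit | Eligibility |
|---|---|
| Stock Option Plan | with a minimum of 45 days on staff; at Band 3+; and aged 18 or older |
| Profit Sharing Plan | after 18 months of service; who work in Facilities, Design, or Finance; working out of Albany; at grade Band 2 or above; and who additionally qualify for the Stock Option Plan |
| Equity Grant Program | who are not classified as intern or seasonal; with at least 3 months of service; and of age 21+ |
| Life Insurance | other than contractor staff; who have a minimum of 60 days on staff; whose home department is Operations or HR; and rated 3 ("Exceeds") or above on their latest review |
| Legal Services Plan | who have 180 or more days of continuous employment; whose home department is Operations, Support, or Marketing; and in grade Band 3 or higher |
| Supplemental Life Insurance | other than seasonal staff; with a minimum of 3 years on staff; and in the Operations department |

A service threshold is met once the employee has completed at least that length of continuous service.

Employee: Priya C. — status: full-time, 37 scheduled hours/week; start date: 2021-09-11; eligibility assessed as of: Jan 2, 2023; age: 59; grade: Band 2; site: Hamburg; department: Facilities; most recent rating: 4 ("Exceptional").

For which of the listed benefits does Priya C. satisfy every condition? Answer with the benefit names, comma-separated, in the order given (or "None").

Service from 2021-09-11 to Jan 2, 2023: 478 days.
Stock Option Plan — service 478 days ≥ 45 days ✓; grade Band 2 < Band 3 ✗ → not eligible.
Profit Sharing Plan — service 478 days < 18 months (≈540 days) ✗ → not eligible.
Equity Grant Program — status full-time ✓ (not excluded); service 478 days ≥ 3 months (≈90 days) ✓; age 59 ≥ 21 ✓ → eligible.
Life Insurance — status full-time ✓ (not excluded); service 478 days ≥ 60 days ✓; dept Facilities ✗ → not eligible.
Legal Services Plan — service 478 days ≥ 180 days ✓; dept Facilities ✗ → not eligible.
Supplemental Life Insurance — status full-time ✓ (not excluded); service 478 days < 3 years (≈1095 days) ✗ → not eligible.

Equity Grant Program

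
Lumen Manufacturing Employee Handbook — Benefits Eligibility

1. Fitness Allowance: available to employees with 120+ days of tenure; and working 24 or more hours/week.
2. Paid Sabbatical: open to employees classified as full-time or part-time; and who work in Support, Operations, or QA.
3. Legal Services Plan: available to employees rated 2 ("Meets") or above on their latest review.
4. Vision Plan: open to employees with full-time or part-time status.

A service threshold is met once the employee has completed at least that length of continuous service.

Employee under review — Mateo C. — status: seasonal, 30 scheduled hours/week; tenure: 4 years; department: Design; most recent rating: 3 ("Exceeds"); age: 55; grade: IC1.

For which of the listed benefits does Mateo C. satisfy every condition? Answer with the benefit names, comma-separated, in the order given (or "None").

Fitness Allowance, Legal Services Plan

Fitness Allowance — service 4 years ≥ 120 days ✓; 30 hrs/wk ≥ 24 ✓ → eligible.
Paid Sabbatical — status seasonal ✗ (requires full-time or part-time) → not eligible.
Legal Services Plan — rating 3 ≥ 2 ✓ → eligible.
Vision Plan — status seasonal ✗ (requires full-time or part-time) → not eligible.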